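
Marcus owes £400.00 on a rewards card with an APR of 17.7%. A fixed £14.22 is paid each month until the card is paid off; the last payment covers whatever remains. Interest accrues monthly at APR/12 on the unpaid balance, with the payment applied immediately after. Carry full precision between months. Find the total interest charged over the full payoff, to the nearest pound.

£121

Monthly rate r = 17.7%/12 = 1.475% = 0.01475.
Payoff takes n = ⌈−ln(1 − rB₀/P)/ln(1+r)⌉ = ⌈36.605⌉ = 37 payments; the last is £8.63.
Total paid = 36·£14.22 + £8.63 = £520.55.
Total interest = total paid − principal = £520.55 − £400.00 = £120.55.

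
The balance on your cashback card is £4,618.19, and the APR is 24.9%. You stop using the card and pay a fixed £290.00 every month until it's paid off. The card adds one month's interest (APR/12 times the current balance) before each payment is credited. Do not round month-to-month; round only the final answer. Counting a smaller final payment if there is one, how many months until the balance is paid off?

20 months

Monthly rate r = 24.9%/12 = 2.075% = 0.02075.
Recurrence: B ← B·(1+r) − £290.00.
Month 1: interest £95.83; balance after payment £4,424.02.
Month 2: interest £91.80; balance after payment £4,225.82.
Closed form: n = −ln(1 − rB₀/P)/ln(1+r) = −ln(0.66956)/ln(1.02075) ≈ 19.532, so the balance reaches zero during payment 20.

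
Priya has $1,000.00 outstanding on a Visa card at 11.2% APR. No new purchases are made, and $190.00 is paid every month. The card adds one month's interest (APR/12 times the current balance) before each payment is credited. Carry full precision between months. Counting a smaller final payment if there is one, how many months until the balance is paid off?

6 months

Monthly rate r = 11.2%/12 = 0.933333% = 0.00933333.
Recurrence: B ← B·(1+r) − $190.00.
Month 1: interest $9.33; balance after payment $819.33.
Month 2: interest $7.65; balance after payment $636.98.
Month 3: interest $5.95; balance after payment $452.93.
Month 4: interest $4.23; balance after payment $267.15.
Month 5: interest $2.49; balance after payment $79.65.
Month 6: interest $0.74; balance after payment $0.00.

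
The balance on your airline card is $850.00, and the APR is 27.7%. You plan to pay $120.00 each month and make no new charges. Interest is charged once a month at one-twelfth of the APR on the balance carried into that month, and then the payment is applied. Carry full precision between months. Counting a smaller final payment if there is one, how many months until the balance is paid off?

Monthly rate r = 27.7%/12 = 2.30833% = 0.0230833.
Recurrence: B ← B·(1+r) − $120.00.
Month 1: interest $19.62; balance after payment $749.62.
Month 2: interest $17.30; balance after payment $646.92.
Closed form: n = −ln(1 − rB₀/P)/ln(1+r) = −ln(0.83649)/ln(1.02308) ≈ 7.823, so the balance reaches zero during payment 8.

8 payments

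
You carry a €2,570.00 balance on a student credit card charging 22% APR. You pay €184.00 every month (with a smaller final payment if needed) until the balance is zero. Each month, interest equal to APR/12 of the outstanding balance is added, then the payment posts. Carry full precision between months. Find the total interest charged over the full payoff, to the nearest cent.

€426.30

Monthly rate r = 22%/12 = 1.83333% = 0.0183333.
Payoff takes n = ⌈−ln(1 − rB₀/P)/ln(1+r)⌉ = ⌈16.282⌉ = 17 payments; the last is €52.30.
Total paid = 16·€184.00 + €52.30 = €2,996.30.
Total interest = total paid − principal = €2,996.30 − €2,570.00 = €426.30.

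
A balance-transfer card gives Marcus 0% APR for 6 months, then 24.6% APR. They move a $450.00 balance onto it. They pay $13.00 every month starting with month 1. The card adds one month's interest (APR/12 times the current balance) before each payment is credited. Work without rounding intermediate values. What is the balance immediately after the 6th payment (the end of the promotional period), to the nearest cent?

$372.00

Promo months 1–6 at r₀ = 0%/12 = 0; months 7+ at r₁ = 24.6%/12 = 0.0205.
After month 6 (no interest yet): B = $450.00 − 6·$13.00 = $372.00.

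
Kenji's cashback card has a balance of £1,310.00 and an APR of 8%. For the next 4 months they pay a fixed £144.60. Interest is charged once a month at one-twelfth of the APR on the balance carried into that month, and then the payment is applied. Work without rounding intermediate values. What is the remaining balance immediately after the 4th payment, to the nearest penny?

£761.07

Monthly rate r = 8%/12 = 0.666667% = 0.00666667.
Each month: B ← B·(1+r) − £144.60.
Month 1: interest £8.73; balance after payment £1,174.13.
Month 2: interest £7.83; balance after payment £1,037.36.
Month 3: interest £6.92; balance after payment £899.68.
Month 4: interest £6.00; balance after payment £761.07.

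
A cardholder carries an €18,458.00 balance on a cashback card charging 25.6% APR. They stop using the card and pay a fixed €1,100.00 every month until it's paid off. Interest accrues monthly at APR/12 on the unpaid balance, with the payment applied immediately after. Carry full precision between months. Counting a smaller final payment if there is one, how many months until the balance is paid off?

21 payments

Monthly rate r = 25.6%/12 = 2.13333% = 0.0213333.
Recurrence: B ← B·(1+r) − €1,100.00.
Month 1: interest €393.77; balance after payment €17,751.77.
Month 2: interest €378.70; balance after payment €17,030.48.
Closed form: n = −ln(1 − rB₀/P)/ln(1+r) = −ln(0.64203)/ln(1.02133) ≈ 20.992, so the balance reaches zero during payment 21.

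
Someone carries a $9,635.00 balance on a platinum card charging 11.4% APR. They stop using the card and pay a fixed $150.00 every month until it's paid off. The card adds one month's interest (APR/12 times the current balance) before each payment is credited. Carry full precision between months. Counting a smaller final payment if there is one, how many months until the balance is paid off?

100 payments

Monthly rate r = 11.4%/12 = 0.95% = 0.0095.
Recurrence: B ← B·(1+r) − $150.00.
Month 1: interest $91.53; balance after payment $9,576.53.
Month 2: interest $90.98; balance after payment $9,517.51.
Closed form: n = −ln(1 − rB₀/P)/ln(1+r) = −ln(0.38978)/ln(1.0095) ≈ 99.646, so the balance reaches zero during payment 100.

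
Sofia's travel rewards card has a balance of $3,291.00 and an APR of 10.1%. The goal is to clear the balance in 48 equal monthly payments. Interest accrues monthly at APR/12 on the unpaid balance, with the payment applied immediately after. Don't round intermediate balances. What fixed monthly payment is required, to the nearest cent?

Monthly rate r = 10.1%/12 = 0.841667% = 0.00841667.
Level-payment amortization: P = B₀·r / (1 − (1+r)^(−n)) = 3291.00·0.00841667 / (1 − 1.00842^(−48)).
Denominator 1 − (1+r)^(−48) = 0.331226147.
P = 27.6992 / 0.331226147 ≈ 83.63.

$83.63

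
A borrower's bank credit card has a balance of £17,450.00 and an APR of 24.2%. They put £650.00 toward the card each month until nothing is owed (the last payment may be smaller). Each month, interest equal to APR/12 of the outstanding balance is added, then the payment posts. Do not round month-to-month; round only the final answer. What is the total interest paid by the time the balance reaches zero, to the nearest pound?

£7,929

Monthly rate r = 24.2%/12 = 2.01667% = 0.0201667.
Payoff takes n = ⌈−ln(1 − rB₀/P)/ln(1+r)⌉ = ⌈39.045⌉ = 40 payments; the last is £29.48.
Total paid = 39·£650.00 + £29.48 = £25,379.48.
Total interest = total paid − principal = £25,379.48 − £17,450.00 = £7,929.48.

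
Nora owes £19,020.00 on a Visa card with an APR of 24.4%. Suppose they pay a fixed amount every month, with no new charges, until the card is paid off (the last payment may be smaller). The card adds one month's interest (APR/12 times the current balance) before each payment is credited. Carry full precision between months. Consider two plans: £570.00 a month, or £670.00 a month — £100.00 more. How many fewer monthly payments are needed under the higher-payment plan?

14 fewer payments

Monthly rate r = 24.4%/12 = 2.03333% = 0.0203333.
At £570.00/mo: n = ⌈−ln(1 − rB₀/P)/ln(1+r)⌉ = 57 payments (last £213.31); total interest = total paid − £19,020.00 = £13,113.31.
At £670.00/mo: 43 payments (last £516.41); total interest £9,636.41.
Payments saved = 57 − 43 = 14.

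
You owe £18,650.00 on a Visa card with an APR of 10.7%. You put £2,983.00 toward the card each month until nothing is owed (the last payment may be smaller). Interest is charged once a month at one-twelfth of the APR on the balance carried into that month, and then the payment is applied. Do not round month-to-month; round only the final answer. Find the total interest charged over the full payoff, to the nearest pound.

Monthly rate r = 10.7%/12 = 0.891667% = 0.00891667.
Payoff takes n = ⌈−ln(1 − rB₀/P)/ln(1+r)⌉ = ⌈6.462⌉ = 7 payments; the last is £1,380.73.
Total paid = 6·£2,983.00 + £1,380.73 = £19,278.73.
Total interest = total paid − principal = £19,278.73 − £18,650.00 = £628.73.

£629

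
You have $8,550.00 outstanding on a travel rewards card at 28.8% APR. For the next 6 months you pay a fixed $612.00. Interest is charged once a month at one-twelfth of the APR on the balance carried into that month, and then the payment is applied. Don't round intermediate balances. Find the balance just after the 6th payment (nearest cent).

$5,957.98

Monthly rate r = 28.8%/12 = 2.4% = 0.024.
Each month: B ← B·(1+r) − $612.00.
Month 1: interest $205.20; balance after payment $8,143.20.
Month 2: interest $195.44; balance after payment $7,726.64.
Month 3: interest $185.44; balance after payment $7,300.08.
Month 4: interest $175.20; balance after payment $6,863.28.
Month 5: interest $164.72; balance after payment $6,416.00.
Month 6: interest $153.98; balance after payment $5,957.98.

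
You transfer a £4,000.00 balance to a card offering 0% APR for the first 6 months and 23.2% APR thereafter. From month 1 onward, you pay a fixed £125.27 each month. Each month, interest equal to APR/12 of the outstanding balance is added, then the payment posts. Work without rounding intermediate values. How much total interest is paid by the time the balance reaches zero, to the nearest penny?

Promo months 1–6 at r₀ = 0%/12 = 0; months 7+ at r₁ = 23.2%/12 = 0.0193333.
After month 6 (no interest yet): B = £4,000.00 − 6·£125.27 = £3,248.38.
Then at r₁ with £125.27/mo: n₂ = −ln(1 − r₁·B/P)/ln(1+r₁) ≈ 36.34 → 37 more payments.
Total paid = 42·£125.27 + £42.53 = £5,303.87; interest = £5,303.87 − £4,000.00 = £1,303.87.

£1,303.87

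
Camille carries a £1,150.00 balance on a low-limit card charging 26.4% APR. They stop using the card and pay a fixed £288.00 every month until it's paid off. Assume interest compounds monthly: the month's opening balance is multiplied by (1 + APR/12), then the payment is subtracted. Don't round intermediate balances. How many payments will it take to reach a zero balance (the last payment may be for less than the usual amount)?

Monthly rate r = 26.4%/12 = 2.2% = 0.022.
Recurrence: B ← B·(1+r) − £288.00.
Month 1: interest £25.30; balance after payment £887.30.
Month 2: interest £19.52; balance after payment £618.82.
Month 3: interest £13.61; balance after payment £344.43.
Month 4: interest £7.58; balance after payment £64.01.
Month 5: interest £1.41; balance after payment £0.00.

5 months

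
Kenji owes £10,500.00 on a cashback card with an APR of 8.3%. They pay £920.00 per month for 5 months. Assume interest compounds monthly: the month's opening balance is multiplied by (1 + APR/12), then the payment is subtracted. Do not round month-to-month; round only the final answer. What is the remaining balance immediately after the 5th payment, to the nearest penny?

£6,204.11

Monthly rate r = 8.3%/12 = 0.691667% = 0.00691667.
Each month: B ← B·(1+r) − £920.00.
Month 1: interest £72.62; balance after payment £9,652.62.
Month 2: interest £66.76; balance after payment £8,799.39.
Month 3: interest £60.86; balance after payment £7,940.25.
Month 4: interest £54.92; balance after payment £7,075.17.
Month 5: interest £48.94; balance after payment £6,204.11.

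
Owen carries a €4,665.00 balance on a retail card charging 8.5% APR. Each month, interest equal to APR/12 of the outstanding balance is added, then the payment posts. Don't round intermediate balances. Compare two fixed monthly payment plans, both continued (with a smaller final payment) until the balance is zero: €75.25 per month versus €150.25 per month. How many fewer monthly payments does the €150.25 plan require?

46 fewer payments

Monthly rate r = 8.5%/12 = 0.708333% = 0.00708333.
At €75.25/mo: n = ⌈−ln(1 − rB₀/P)/ln(1+r)⌉ = 82 payments (last €69.53); total interest = total paid − €4,665.00 = €1,499.78.
At €150.25/mo: 36 payments (last €28.24); total interest €621.99.
Payments saved = 82 − 36 = 46.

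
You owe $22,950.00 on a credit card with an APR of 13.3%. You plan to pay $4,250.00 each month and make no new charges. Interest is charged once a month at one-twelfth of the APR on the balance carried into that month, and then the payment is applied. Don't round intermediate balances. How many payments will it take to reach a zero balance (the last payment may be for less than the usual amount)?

6 months

Monthly rate r = 13.3%/12 = 1.10833% = 0.0110833.
Recurrence: B ← B·(1+r) − $4,250.00.
Month 1: interest $254.36; balance after payment $18,954.36.
Month 2: interest $210.08; balance after payment $14,914.44.
Month 3: interest $165.30; balance after payment $10,829.74.
Month 4: interest $120.03; balance after payment $6,699.77.
Month 5: interest $74.26; balance after payment $2,524.03.
Month 6: interest $27.97; balance after payment $0.00.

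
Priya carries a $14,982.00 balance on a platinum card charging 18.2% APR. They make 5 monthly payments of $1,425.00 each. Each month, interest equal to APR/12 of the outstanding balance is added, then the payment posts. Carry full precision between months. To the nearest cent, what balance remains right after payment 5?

$8,808.70

Monthly rate r = 18.2%/12 = 1.51667% = 0.0151667.
Each month: B ← B·(1+r) − $1,425.00.
Month 1: interest $227.23; balance after payment $13,784.23.
Month 2: interest $209.06; balance after payment $12,568.29.
Month 3: interest $190.62; balance after payment $11,333.91.
Month 4: interest $171.90; balance after payment $10,080.80.
Month 5: interest $152.89; balance after payment $8,808.70.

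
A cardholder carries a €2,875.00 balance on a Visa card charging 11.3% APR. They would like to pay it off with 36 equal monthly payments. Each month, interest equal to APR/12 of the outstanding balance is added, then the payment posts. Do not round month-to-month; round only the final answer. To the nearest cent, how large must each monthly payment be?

Monthly rate r = 11.3%/12 = 0.941667% = 0.00941667.
Level-payment amortization: P = B₀·r / (1 − (1+r)^(−n)) = 2875.00·0.00941667 / (1 − 1.00942^(−36)).
Denominator 1 − (1+r)^(−36) = 0.286386532.
P = 27.0729 / 0.286386532 ≈ 94.53.

€94.53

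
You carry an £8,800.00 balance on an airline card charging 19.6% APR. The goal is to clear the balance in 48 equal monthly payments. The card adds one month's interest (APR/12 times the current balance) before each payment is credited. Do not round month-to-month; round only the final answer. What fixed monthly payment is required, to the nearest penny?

Monthly rate r = 19.6%/12 = 1.63333% = 0.0163333.
Level-payment amortization: P = B₀·r / (1 − (1+r)^(−n)) = 8800.00·0.0163333 / (1 − 1.01633^(−48)).
Denominator 1 − (1+r)^(−48) = 0.540522915.
P = 143.733 / 0.540522915 ≈ 265.92.

£265.92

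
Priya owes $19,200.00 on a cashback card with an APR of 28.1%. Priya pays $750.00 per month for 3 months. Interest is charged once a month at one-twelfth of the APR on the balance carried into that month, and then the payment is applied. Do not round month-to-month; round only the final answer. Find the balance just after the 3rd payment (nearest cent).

$18,277.53

Monthly rate r = 28.1%/12 = 2.34167% = 0.0234167.
Each month: B ← B·(1+r) − $750.00.
Month 1: interest $449.60; balance after payment $18,899.60.
Month 2: interest $442.57; balance after payment $18,592.17.
Month 3: interest $435.37; balance after payment $18,277.53.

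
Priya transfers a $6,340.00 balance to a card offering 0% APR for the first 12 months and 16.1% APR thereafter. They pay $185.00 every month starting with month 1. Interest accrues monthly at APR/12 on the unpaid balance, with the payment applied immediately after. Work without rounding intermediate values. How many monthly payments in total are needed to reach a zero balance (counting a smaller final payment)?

Promo months 1–12 at r₀ = 0%/12 = 0; months 13+ at r₁ = 16.1%/12 = 0.0134167.
After month 12 (no interest yet): B = $6,340.00 − 12·$185.00 = $4,120.00.
Then at r₁ with $185.00/mo: n₂ = −ln(1 − r₁·B/P)/ln(1+r₁) ≈ 26.63 → 27 more payments.

39 payments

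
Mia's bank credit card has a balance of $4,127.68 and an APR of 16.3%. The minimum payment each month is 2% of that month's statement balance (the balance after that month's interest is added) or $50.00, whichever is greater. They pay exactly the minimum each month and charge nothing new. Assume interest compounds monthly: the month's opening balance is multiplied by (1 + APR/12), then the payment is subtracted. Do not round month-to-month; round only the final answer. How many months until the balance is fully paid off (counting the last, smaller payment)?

159 months

Monthly rate r = 16.3%/12 = 1.35833% = 0.0135833.
While 2% of the post-interest balance exceeds $50.00, each month B ← (B·(1+r))·(1 − 0.02), i.e. B shrinks by the factor (1+r)·0.98 = 0.99331.
This holds for months 1–77. Entering month 78 the balance is $2,462.02; 2% of the post-interest balance is now below $50.00, so the flat $50.00 minimum applies from here.
From month 78 a fixed $50.00 at rate r clears $2,462.02 in 82 more payments. Total: 77 + 82 = 159 months.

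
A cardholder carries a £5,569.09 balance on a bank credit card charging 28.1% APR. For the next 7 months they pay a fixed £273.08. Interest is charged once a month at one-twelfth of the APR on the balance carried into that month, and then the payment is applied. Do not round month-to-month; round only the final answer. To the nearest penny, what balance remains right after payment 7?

£4,497.44

Monthly rate r = 28.1%/12 = 2.34167% = 0.0234167.
Each month: B ← B·(1+r) − £273.08.
Month 1: interest £130.41; balance after payment £5,426.42.
Month 2: interest £127.07; balance after payment £5,280.41.
Month 3: interest £123.65; balance after payment £5,130.98.
Month 4: interest £120.15; balance after payment £4,978.05.
Month 5: interest £116.57; balance after payment £4,821.54.
Month 6: interest £112.90; balance after payment £4,661.36.
Month 7: interest £109.15; balance after payment £4,497.44.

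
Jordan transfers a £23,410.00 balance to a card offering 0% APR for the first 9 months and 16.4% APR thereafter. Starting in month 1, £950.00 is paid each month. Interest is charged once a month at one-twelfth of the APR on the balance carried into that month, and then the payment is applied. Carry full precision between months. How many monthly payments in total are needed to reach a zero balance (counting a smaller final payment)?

Promo months 1–9 at r₀ = 0%/12 = 0; months 10+ at r₁ = 16.4%/12 = 0.0136667.
After month 9 (no interest yet): B = £23,410.00 − 9·£950.00 = £14,860.00.
Then at r₁ with £950.00/mo: n₂ = −ln(1 − r₁·B/P)/ln(1+r₁) ≈ 17.72 → 18 more payments.

27 payments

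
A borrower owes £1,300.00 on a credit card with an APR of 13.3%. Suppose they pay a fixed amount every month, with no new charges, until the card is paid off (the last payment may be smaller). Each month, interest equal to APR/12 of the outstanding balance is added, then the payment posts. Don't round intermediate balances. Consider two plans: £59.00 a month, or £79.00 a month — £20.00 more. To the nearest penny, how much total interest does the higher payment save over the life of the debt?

£55.50

Monthly rate r = 13.3%/12 = 1.10833% = 0.0110833.
At £59.00/mo: n = ⌈−ln(1 − rB₀/P)/ln(1+r)⌉ = 26 payments (last £23.80); total interest = total paid − £1,300.00 = £198.80.
At £79.00/mo: 19 payments (last £21.30); total interest £143.30.
Interest saved = £198.80 − £143.30 = £55.50.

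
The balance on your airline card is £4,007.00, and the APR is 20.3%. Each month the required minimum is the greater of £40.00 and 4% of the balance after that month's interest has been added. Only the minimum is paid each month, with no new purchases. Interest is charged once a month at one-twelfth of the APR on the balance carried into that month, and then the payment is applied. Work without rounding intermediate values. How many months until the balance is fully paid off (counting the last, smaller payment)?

91 months

Monthly rate r = 20.3%/12 = 1.69167% = 0.0169167.
While 4% of the post-interest balance exceeds £40.00, each month B ← (B·(1+r))·(1 − 0.04), i.e. B shrinks by the factor (1+r)·0.96 = 0.97624.
This holds for months 1–59. Entering month 60 the balance is £969.75; 4% of the post-interest balance is now below £40.00, so the flat £40.00 minimum applies from here.
From month 60 a fixed £40.00 at rate r clears £969.75 in 32 more payments. Total: 59 + 32 = 91 months.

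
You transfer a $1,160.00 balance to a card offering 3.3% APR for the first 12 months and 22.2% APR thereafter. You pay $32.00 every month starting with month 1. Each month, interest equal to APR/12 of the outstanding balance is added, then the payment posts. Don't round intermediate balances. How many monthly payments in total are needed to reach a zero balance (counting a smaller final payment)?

Promo months 1–12 at r₀ = 3.3%/12 = 0.00275; months 13+ at r₁ = 22.2%/12 = 0.0185.
After month 12: iterate B ← B·(1+r₀) − $32.00 for 12 months → $809.00.
Then at r₁ with $32.00/mo: n₂ = −ln(1 − r₁·B/P)/ln(1+r₁) ≈ 34.40 → 35 more payments.

47 payments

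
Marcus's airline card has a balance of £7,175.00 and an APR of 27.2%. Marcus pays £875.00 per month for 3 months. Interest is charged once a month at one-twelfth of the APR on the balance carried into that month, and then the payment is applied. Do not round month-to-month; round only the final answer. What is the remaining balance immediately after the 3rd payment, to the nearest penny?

£4,989.09

Monthly rate r = 27.2%/12 = 2.26667% = 0.0226667.
Each month: B ← B·(1+r) − £875.00.
Month 1: interest £162.63; balance after payment £6,462.63.
Month 2: interest £146.49; balance after payment £5,734.12.
Month 3: interest £129.97; balance after payment £4,989.09.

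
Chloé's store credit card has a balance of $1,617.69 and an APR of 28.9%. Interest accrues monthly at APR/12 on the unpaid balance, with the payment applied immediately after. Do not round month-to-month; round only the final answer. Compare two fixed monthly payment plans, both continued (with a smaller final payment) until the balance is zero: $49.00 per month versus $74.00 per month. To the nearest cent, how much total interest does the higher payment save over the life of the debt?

$939.28

Monthly rate r = 28.9%/12 = 2.40833% = 0.0240833.
At $49.00/mo: n = ⌈−ln(1 − rB₀/P)/ln(1+r)⌉ = 67 payments (last $30.03); total interest = total paid − $1,617.69 = $1,646.34.
At $74.00/mo: 32 payments (last $30.75); total interest $707.06.
Interest saved = $1,646.34 − $707.06 = $939.28.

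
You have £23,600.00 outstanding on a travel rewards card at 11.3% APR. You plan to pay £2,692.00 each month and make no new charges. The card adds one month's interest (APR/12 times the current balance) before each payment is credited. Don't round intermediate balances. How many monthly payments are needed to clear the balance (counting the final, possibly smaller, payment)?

Monthly rate r = 11.3%/12 = 0.941667% = 0.00941667.
Recurrence: B ← B·(1+r) − £2,692.00.
Month 1: interest £222.23; balance after payment £21,130.23.
Month 2: interest £198.98; balance after payment £18,637.21.
Closed form: n = −ln(1 − rB₀/P)/ln(1+r) = −ln(0.91745)/ln(1.00942) ≈ 9.193, so the balance reaches zero during payment 10.

10 payments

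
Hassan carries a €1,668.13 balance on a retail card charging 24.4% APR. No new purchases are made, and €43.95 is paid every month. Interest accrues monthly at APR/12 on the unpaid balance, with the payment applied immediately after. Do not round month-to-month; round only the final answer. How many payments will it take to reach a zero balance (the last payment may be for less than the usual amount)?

Monthly rate r = 24.4%/12 = 2.03333% = 0.0203333.
Recurrence: B ← B·(1+r) − €43.95.
Month 1: interest €33.92; balance after payment €1,658.10.
Month 2: interest €33.71; balance after payment €1,647.86.
Closed form: n = −ln(1 − rB₀/P)/ln(1+r) = −ln(0.22824)/ln(1.02033) ≈ 73.392, so the balance reaches zero during payment 74.

74 months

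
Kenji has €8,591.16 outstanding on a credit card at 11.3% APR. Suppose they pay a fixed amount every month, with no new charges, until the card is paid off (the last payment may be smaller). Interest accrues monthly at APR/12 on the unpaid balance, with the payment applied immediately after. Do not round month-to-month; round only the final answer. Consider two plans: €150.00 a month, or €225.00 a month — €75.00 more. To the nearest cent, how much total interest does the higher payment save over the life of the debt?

€1,707.39

Monthly rate r = 11.3%/12 = 0.941667% = 0.00941667.
At €150.00/mo: n = ⌈−ln(1 − rB₀/P)/ln(1+r)⌉ = 83 payments (last €104.63); total interest = total paid − €8,591.16 = €3,813.47.
At €225.00/mo: 48 payments (last €122.24); total interest €2,106.08.
Interest saved = €3,813.47 − €2,106.08 = €1,707.39.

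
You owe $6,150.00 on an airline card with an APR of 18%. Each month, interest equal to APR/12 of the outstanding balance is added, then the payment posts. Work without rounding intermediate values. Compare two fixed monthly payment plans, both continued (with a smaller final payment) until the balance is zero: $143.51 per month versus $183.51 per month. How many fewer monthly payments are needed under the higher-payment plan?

23 fewer payments

Monthly rate r = 18%/12 = 1.5% = 0.015.
At $143.51/mo: n = ⌈−ln(1 − rB₀/P)/ln(1+r)⌉ = 70 payments (last $21.14); total interest = total paid − $6,150.00 = $3,773.33.
At $183.51/mo: 47 payments (last $168.72); total interest $2,460.18.
Payments saved = 70 − 47 = 23.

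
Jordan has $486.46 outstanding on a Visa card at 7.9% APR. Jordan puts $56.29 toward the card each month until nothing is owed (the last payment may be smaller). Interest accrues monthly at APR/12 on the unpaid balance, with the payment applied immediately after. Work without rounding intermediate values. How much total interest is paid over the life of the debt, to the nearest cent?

$16.05

Monthly rate r = 7.9%/12 = 0.658333% = 0.00658333.
Payoff takes n = ⌈−ln(1 − rB₀/P)/ln(1+r)⌉ = ⌈8.927⌉ = 9 payments; the last is $52.19.
Total paid = 8·$56.29 + $52.19 = $502.51.
Total interest = total paid − principal = $502.51 − $486.46 = $16.05.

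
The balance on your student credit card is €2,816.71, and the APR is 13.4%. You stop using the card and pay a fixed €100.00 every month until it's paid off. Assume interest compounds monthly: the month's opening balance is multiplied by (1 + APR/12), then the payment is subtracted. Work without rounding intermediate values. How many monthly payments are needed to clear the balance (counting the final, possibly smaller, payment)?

Monthly rate r = 13.4%/12 = 1.11667% = 0.0111667.
Recurrence: B ← B·(1+r) − €100.00.
Month 1: interest €31.45; balance after payment €2,748.16.
Month 2: interest €30.69; balance after payment €2,678.85.
Closed form: n = −ln(1 − rB₀/P)/ln(1+r) = −ln(0.68547)/ln(1.01117) ≈ 34.008, so the balance reaches zero during payment 35.

35 months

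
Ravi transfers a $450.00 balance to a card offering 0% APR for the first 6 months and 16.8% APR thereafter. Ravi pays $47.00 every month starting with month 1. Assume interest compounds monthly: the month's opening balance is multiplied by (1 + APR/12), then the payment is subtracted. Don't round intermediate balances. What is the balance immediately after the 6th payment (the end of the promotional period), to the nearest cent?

$168.00

Promo months 1–6 at r₀ = 0%/12 = 0; months 7+ at r₁ = 16.8%/12 = 0.014.
After month 6 (no interest yet): B = $450.00 − 6·$47.00 = $168.00.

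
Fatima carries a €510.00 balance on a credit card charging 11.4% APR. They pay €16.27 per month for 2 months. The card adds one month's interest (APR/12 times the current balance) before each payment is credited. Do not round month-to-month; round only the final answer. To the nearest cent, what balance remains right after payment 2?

€487.04

Monthly rate r = 11.4%/12 = 0.95% = 0.0095.
Each month: B ← B·(1+r) − €16.27.
Month 1: interest €4.84; balance after payment €498.58.
Month 2: interest €4.74; balance after payment €487.04.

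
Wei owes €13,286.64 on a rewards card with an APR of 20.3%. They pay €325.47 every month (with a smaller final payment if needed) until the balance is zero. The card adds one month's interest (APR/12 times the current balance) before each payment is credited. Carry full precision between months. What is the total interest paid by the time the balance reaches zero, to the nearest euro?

€9,474

Monthly rate r = 20.3%/12 = 1.69167% = 0.0169167.
Payoff takes n = ⌈−ln(1 − rB₀/P)/ln(1+r)⌉ = ⌈69.930⌉ = 70 payments; the last is €302.74.
Total paid = 69·€325.47 + €302.74 = €22,760.17.
Total interest = total paid − principal = €22,760.17 − €13,286.64 = €9,473.53.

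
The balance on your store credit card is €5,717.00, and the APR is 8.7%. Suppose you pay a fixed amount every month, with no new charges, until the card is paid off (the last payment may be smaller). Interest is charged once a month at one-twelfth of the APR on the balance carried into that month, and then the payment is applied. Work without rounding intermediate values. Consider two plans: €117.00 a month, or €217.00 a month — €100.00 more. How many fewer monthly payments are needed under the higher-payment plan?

Monthly rate r = 8.7%/12 = 0.725% = 0.00725.
At €117.00/mo: n = ⌈−ln(1 − rB₀/P)/ln(1+r)⌉ = 61 payments (last €63.68); total interest = total paid − €5,717.00 = €1,366.68.
At €217.00/mo: 30 payments (last €74.43); total interest €650.43.
Payments saved = 61 − 30 = 31.

31 fewer payments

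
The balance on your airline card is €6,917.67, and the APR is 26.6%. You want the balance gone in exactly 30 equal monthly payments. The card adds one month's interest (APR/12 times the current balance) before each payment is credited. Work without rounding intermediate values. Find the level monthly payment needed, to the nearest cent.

€318.15

Monthly rate r = 26.6%/12 = 2.21667% = 0.0221667.
Level-payment amortization: P = B₀·r / (1 − (1+r)^(−n)) = 6917.67·0.0221667 / (1 − 1.02217^(−30)).
Denominator 1 − (1+r)^(−30) = 0.481977563.
P = 153.342 / 0.481977563 ≈ 318.15.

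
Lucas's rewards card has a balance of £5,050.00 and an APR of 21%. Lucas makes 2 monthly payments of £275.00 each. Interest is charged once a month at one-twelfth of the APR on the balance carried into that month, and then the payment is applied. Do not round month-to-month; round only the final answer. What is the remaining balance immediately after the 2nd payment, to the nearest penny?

Monthly rate r = 21%/12 = 1.75% = 0.0175.
Each month: B ← B·(1+r) − £275.00.
Month 1: interest £88.38; balance after payment £4,863.38.
Month 2: interest £85.11; balance after payment £4,673.48.

£4,673.48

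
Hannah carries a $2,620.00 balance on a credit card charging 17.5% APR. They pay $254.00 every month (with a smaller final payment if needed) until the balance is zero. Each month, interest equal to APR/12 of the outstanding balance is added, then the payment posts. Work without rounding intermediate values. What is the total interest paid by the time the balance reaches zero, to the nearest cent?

Monthly rate r = 17.5%/12 = 1.45833% = 0.0145833.
Payoff takes n = ⌈−ln(1 − rB₀/P)/ln(1+r)⌉ = ⌈11.260⌉ = 12 payments; the last is $66.36.
Total paid = 11·$254.00 + $66.36 = $2,860.36.
Total interest = total paid − principal = $2,860.36 − $2,620.00 = $240.36.

$240.36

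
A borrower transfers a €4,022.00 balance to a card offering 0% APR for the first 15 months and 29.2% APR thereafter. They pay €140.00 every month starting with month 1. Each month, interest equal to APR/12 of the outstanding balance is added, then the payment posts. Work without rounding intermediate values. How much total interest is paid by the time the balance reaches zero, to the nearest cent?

€445.59

Promo months 1–15 at r₀ = 0%/12 = 0; months 16+ at r₁ = 29.2%/12 = 0.0243333.
After month 15 (no interest yet): B = €4,022.00 − 15·€140.00 = €1,922.00.
Then at r₁ with €140.00/mo: n₂ = −ln(1 − r₁·B/P)/ln(1+r₁) ≈ 16.91 → 17 more payments.
Total paid = 31·€140.00 + €127.59 = €4,467.59; interest = €4,467.59 − €4,022.00 = €445.59.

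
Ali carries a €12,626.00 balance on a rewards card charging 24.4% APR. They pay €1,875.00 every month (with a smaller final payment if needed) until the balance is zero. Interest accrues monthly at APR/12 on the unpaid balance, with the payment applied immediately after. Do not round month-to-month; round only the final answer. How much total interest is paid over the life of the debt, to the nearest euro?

€1,094

Monthly rate r = 24.4%/12 = 2.03333% = 0.0203333.
Payoff takes n = ⌈−ln(1 − rB₀/P)/ln(1+r)⌉ = ⌈7.315⌉ = 8 payments; the last is €595.06.
Total paid = 7·€1,875.00 + €595.06 = €13,720.06.
Total interest = total paid − principal = €13,720.06 − €12,626.00 = €1,094.06.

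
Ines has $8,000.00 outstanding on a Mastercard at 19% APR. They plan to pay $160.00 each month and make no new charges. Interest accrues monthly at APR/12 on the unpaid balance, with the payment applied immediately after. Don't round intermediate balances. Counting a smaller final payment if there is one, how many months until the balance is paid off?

Monthly rate r = 19%/12 = 1.58333% = 0.0158333.
Recurrence: B ← B·(1+r) − $160.00.
Month 1: interest $126.67; balance after payment $7,966.67.
Month 2: interest $126.14; balance after payment $7,932.81.
Closed form: n = −ln(1 − rB₀/P)/ln(1+r) = −ln(0.20833)/ln(1.01583) ≈ 99.853, so the balance reaches zero during payment 100.

100 payments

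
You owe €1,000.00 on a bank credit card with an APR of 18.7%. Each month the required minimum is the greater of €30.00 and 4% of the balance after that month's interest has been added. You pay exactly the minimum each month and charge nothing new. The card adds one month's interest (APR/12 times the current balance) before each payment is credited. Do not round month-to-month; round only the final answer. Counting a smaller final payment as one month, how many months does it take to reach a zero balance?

Monthly rate r = 18.7%/12 = 1.55833% = 0.0155833.
While 4% of the post-interest balance exceeds €30.00, each month B ← (B·(1+r))·(1 − 0.04), i.e. B shrinks by the factor (1+r)·0.96 = 0.97496.
This holds for months 1–12. Entering month 13 the balance is €737.64; 4% of the post-interest balance is now below €30.00, so the flat €30.00 minimum applies from here.
From month 13 a fixed €30.00 at rate r clears €737.64 in 32 more payments. Total: 12 + 32 = 44 months.

44 months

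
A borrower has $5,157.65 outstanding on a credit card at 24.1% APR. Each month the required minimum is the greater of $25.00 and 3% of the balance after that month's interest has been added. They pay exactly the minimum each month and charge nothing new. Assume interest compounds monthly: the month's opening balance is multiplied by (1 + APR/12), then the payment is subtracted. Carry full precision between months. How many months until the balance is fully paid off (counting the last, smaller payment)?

Monthly rate r = 24.1%/12 = 2.00833% = 0.0200833.
While 3% of the post-interest balance exceeds $25.00, each month B ← (B·(1+r))·(1 − 0.03), i.e. B shrinks by the factor (1+r)·0.97 = 0.98948.
This holds for months 1–175. Entering month 176 the balance is $810.48; 3% of the post-interest balance is now below $25.00, so the flat $25.00 minimum applies from here.
From month 176 a fixed $25.00 at rate r clears $810.48 in 53 more payments. Total: 175 + 53 = 228 months.

228 months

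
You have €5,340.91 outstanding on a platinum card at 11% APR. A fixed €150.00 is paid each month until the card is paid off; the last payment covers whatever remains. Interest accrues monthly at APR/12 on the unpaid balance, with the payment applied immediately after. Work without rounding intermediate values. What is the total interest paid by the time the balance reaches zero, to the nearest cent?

Monthly rate r = 11%/12 = 0.916667% = 0.00916667.
Payoff takes n = ⌈−ln(1 − rB₀/P)/ln(1+r)⌉ = ⌈43.299⌉ = 44 payments; the last is €45.04.
Total paid = 43·€150.00 + €45.04 = €6,495.04.
Total interest = total paid − principal = €6,495.04 − €5,340.91 = €1,154.13.

€1,154.13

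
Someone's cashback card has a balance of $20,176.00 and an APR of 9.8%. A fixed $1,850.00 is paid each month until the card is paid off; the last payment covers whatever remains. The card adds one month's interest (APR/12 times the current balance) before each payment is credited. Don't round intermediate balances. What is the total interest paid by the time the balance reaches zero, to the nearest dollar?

$1,044

Monthly rate r = 9.8%/12 = 0.816667% = 0.00816667.
Payoff takes n = ⌈−ln(1 − rB₀/P)/ln(1+r)⌉ = ⌈11.469⌉ = 12 payments; the last is $869.72.
Total paid = 11·$1,850.00 + $869.72 = $21,219.72.
Total interest = total paid − principal = $21,219.72 − $20,176.00 = $1,043.72.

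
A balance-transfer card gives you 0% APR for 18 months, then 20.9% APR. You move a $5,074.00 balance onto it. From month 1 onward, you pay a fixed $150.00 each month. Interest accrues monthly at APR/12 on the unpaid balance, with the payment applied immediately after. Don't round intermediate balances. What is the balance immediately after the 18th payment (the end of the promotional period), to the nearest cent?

$2,374.00

Promo months 1–18 at r₀ = 0%/12 = 0; months 19+ at r₁ = 20.9%/12 = 0.0174167.
After month 18 (no interest yet): B = $5,074.00 − 18·$150.00 = $2,374.00.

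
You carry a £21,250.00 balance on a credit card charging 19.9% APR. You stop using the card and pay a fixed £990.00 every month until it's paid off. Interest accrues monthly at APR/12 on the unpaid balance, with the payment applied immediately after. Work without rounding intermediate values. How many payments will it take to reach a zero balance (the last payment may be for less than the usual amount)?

Monthly rate r = 19.9%/12 = 1.65833% = 0.0165833.
Recurrence: B ← B·(1+r) − £990.00.
Month 1: interest £352.40; balance after payment £20,612.40.
Month 2: interest £341.82; balance after payment £19,964.22.
Closed form: n = −ln(1 − rB₀/P)/ln(1+r) = −ln(0.64404)/ln(1.01658) ≈ 26.751, so the balance reaches zero during payment 27.

27 payments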